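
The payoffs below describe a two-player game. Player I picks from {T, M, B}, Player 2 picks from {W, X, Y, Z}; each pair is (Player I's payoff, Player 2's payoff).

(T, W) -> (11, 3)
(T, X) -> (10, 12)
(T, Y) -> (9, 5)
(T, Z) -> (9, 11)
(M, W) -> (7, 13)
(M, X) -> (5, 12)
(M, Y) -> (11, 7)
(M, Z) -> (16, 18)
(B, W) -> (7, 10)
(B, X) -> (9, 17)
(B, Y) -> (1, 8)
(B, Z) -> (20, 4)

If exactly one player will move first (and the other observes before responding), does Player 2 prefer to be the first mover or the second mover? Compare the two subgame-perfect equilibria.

second

If Player I leads: Player 2's best replies are T→X, M→Z, B→X; Player I's induced payoffs 10, 16, 9; outcome (M, Z), payoffs (16, 18).
If Player 2 leads: Player I's best replies are W→T, X→T, Y→M, Z→B; Player 2's induced payoffs 3, 12, 7, 4; outcome (T, X), payoffs (10, 12).
Player 2 gets 12 moving first and 18 moving second, so Player 2 prefers to move second.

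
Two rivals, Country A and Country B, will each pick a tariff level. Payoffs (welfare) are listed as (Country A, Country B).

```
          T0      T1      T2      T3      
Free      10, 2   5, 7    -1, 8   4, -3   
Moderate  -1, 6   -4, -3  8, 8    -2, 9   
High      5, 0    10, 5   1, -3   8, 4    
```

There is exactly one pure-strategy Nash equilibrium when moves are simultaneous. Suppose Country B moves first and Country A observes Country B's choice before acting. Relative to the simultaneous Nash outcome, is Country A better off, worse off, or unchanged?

Country A best-responds to each possible Country B move:
- T0 → Country A plays Free (best of 10, -1, 5); Country B gets 2.
- T1 → Country A plays High (best of 5, -4, 10); Country B gets 5.
- T2 → Country A plays Moderate (best of -1, 8, 1); Country B gets 8.
- T3 → Country A plays High (best of 4, -2, 8); Country B gets 4.
Maximizing over 2, 5, 8, 4, Country B chooses T2. Subgame-perfect outcome: (Moderate, T2) with payoffs (8, 8).
For the simultaneous game, intersect best replies.
Country A's best replies: T0→Free; T1→High; T2→Moderate; T3→High.
Country B's best replies: Free→T2; Moderate→T3; High→T1.
Only (High, T1) has each player best-responding; Nash payoffs (10, 5).
Country A earns 8 sequentially versus 10 at the Nash outcome: worse off.

worse off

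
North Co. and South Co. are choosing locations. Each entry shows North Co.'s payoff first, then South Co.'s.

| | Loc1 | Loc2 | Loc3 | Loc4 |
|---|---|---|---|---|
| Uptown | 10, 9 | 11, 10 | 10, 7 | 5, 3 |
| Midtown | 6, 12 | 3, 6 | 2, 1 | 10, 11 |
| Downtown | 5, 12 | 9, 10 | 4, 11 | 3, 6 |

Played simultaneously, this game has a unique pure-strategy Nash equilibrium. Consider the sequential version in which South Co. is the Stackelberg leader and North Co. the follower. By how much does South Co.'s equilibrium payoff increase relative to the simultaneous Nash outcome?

1

North Co. best-responds to each possible South Co. move:
- Loc1: North Co. compares 10, 6, 5 and picks Uptown; South Co. would get 9.
- Loc2: North Co. compares 11, 3, 9 and picks Uptown; South Co. would get 10.
- Loc3: North Co. compares 10, 2, 4 and picks Uptown; South Co. would get 7.
- Loc4: North Co. compares 5, 10, 3 and picks Midtown; South Co. would get 11.
Among 9, 10, 7, 11, the best is 11 at Loc4. Subgame-perfect outcome: (Midtown, Loc4) with payoffs (10, 11).
Now find the simultaneous Nash equilibrium.
North Co.'s best replies: Loc1→Uptown; Loc2→Uptown; Loc3→Uptown; Loc4→Midtown.
South Co.'s best replies: Uptown→Loc2; Midtown→Loc1; Downtown→Loc1.
Only (Uptown, Loc2) has each player best-responding; Nash payoffs (11, 10).
South Co.'s commitment gain: 11 − 10 = 1.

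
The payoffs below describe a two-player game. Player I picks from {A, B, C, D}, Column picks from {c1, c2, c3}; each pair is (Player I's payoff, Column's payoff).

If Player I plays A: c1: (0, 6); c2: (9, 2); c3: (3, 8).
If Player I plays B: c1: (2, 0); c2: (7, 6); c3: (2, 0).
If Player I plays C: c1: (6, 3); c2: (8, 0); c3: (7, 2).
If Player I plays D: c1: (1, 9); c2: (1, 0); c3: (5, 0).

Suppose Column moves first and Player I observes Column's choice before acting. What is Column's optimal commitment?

Solve by backward induction (Column leads).
- c1: BR = C, leader payoff 3.
- c2: BR = A, leader payoff 2.
- c3: BR = C, leader payoff 2.
Column's induced payoffs are 3, 2, 2, so Column commits to c1. Subgame-perfect outcome: (C, c1) with payoffs (6, 3).

c1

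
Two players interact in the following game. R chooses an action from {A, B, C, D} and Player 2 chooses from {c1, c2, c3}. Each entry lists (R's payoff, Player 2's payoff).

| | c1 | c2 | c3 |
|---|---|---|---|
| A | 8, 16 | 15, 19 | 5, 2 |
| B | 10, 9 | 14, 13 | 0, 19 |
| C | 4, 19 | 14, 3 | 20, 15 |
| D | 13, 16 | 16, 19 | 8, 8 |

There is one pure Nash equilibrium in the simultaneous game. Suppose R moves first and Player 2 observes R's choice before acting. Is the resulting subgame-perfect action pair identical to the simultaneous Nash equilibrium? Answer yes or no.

yes

Solve by backward induction (R leads).
- A → Player 2 plays c2 (best of 16, 19, 2); R gets 15.
- B → Player 2 plays c3 (best of 9, 13, 19); R gets 0.
- C → Player 2 plays c1 (best of 19, 3, 15); R gets 4.
- D → Player 2 plays c2 (best of 16, 19, 8); R gets 16.
R's induced payoffs are 15, 0, 4, 16, so R commits to D. Subgame-perfect outcome: (D, c2) with payoffs (16, 19).
For the simultaneous game, intersect best replies.
R's best replies: c1→D; c2→D; c3→C.
Player 2's best replies: A→c2; B→c3; C→c1; D→c2.
Only (D, c2) has each player best-responding; Nash payoffs (16, 19).
Sequential outcome (D, c2) coincides with the Nash profile (D, c2).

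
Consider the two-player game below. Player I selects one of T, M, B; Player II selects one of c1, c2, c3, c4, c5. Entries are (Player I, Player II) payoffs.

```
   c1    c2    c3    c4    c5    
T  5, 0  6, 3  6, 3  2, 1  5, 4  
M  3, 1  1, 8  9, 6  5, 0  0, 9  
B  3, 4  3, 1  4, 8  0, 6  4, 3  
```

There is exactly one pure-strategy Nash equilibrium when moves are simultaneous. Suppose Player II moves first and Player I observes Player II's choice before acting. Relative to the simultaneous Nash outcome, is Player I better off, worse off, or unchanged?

better off

Solve by backward induction (Player II leads).
- c1: Player I compares 5, 3, 3 and picks T; Player II would get 0.
- c2: Player I compares 6, 1, 3 and picks T; Player II would get 3.
- c3: Player I compares 6, 9, 4 and picks M; Player II would get 6.
- c4: Player I compares 2, 5, 0 and picks M; Player II would get 0.
- c5: Player I compares 5, 0, 4 and picks T; Player II would get 4.
Maximizing over 0, 3, 6, 0, 4, Player II chooses c3. Subgame-perfect outcome: (M, c3) with payoffs (9, 6).
For the simultaneous game, intersect best replies.
Player I's best replies: c1→T; c2→T; c3→M; c4→M; c5→T.
Player II's best replies: T→c5; M→c5; B→c3.
Only (T, c5) has each player best-responding; Nash payoffs (5, 4).
Player I earns 9 sequentially versus 5 at the Nash outcome: better off.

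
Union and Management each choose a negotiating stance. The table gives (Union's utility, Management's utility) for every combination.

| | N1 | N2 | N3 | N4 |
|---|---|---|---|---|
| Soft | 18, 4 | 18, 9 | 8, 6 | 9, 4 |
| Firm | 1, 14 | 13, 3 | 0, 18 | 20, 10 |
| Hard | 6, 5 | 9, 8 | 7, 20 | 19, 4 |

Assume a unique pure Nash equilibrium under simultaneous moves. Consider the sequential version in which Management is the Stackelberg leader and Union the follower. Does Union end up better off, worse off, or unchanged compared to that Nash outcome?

better off

Backward induction with Management moving first.
- N1: BR = Soft, leader payoff 4.
- N2: BR = Soft, leader payoff 9.
- N3: BR = Soft, leader payoff 6.
- N4: BR = Firm, leader payoff 10.
Among 4, 9, 6, 10, the best is 10 at N4. Subgame-perfect outcome: (Firm, N4) with payoffs (20, 10).
Under simultaneous play:
Union's best replies: N1→Soft; N2→Soft; N3→Soft; N4→Firm.
Management's best replies: Soft→N2; Firm→N3; Hard→N3.
The unique mutual best reply is (Soft, N2), giving (18, 9).
Union earns 20 sequentially versus 18 at the Nash outcome: better off.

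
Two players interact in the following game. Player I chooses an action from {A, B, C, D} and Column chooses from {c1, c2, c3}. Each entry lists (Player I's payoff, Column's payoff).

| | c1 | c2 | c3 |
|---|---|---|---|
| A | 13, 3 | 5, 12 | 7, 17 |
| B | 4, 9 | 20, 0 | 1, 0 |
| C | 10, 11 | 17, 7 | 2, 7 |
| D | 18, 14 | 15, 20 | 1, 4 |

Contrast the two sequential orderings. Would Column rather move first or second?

If Player I leads: Column's best replies are A→c3, B→c1, C→c1, D→c2; Player I's induced payoffs 7, 4, 10, 15; outcome (D, c2), payoffs (15, 20).
If Column leads: Player I's best replies are c1→D, c2→B, c3→A; Column's induced payoffs 14, 0, 17; outcome (A, c3), payoffs (7, 17).
Column gets 17 moving first and 20 moving second, so Column prefers to move second.

second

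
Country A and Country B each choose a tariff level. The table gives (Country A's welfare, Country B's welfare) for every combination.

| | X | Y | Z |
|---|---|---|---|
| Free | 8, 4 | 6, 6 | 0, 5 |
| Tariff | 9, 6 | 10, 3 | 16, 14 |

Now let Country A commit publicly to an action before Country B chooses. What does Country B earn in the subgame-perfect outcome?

14

Solve by backward induction (Country A leads).
- Free → Country B plays Y (best of 4, 6, 5); Country A gets 6.
- Tariff → Country B plays Z (best of 6, 3, 14); Country A gets 16.
Maximizing over 6, 16, Country A chooses Tariff. Subgame-perfect outcome: (Tariff, Z) with payoffs (16, 14).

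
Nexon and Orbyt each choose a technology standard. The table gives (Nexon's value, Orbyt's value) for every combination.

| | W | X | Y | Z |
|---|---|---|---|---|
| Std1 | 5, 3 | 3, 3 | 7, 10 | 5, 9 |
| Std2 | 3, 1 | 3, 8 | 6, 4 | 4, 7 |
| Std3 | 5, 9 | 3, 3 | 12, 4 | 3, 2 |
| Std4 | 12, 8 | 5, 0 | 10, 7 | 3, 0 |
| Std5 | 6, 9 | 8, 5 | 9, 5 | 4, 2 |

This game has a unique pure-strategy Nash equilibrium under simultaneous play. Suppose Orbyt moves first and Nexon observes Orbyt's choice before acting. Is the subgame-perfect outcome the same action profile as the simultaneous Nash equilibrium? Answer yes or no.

Nexon best-responds to each possible Orbyt move:
- W: BR = Std4, leader payoff 8.
- X: BR = Std5, leader payoff 5.
- Y: BR = Std3, leader payoff 4.
- Z: BR = Std1, leader payoff 9.
Among 8, 5, 4, 9, the best is 9 at Z. Subgame-perfect outcome: (Std1, Z) with payoffs (5, 9).
For the simultaneous game, intersect best replies.
Nexon's best replies: W→Std4; X→Std5; Y→Std3; Z→Std1.
Orbyt's best replies: Std1→Y; Std2→X; Std3→W; Std4→W; Std5→W.
Only (Std4, W) has each player best-responding; Nash payoffs (12, 8).
Sequential outcome (Std1, Z) differs from the Nash profile (Std4, W).

no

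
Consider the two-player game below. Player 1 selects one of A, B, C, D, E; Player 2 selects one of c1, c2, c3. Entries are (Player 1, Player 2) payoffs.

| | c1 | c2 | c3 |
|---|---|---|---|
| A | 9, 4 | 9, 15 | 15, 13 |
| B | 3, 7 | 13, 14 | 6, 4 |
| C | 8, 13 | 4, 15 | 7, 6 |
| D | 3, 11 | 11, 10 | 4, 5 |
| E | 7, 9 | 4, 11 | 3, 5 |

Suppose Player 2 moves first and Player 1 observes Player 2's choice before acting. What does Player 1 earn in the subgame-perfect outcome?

13

Backward induction with Player 2 moving first.
- c1 → Player 1 plays A (best of 9, 3, 8, 3, 7); Player 2 gets 4.
- c2 → Player 1 plays B (best of 9, 13, 4, 11, 4); Player 2 gets 14.
- c3 → Player 1 plays A (best of 15, 6, 7, 4, 3); Player 2 gets 13.
Maximizing over 4, 14, 13, Player 2 chooses c2. Subgame-perfect outcome: (B, c2) with payoffs (13, 14).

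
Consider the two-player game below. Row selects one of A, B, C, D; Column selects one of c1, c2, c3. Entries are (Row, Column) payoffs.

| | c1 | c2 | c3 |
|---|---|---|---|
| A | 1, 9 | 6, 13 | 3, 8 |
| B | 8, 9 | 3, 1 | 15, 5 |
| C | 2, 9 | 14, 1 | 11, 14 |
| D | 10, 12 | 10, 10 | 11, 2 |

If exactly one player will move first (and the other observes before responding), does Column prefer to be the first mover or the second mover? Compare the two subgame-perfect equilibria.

second

If Row leads: Column's best replies are A→c2, B→c1, C→c3, D→c1; Row's induced payoffs 6, 8, 11, 10; outcome (C, c3), payoffs (11, 14).
If Column leads: Row's best replies are c1→D, c2→C, c3→B; Column's induced payoffs 12, 1, 5; outcome (D, c1), payoffs (10, 12).
Column gets 12 moving first and 14 moving second, so Column prefers to move second.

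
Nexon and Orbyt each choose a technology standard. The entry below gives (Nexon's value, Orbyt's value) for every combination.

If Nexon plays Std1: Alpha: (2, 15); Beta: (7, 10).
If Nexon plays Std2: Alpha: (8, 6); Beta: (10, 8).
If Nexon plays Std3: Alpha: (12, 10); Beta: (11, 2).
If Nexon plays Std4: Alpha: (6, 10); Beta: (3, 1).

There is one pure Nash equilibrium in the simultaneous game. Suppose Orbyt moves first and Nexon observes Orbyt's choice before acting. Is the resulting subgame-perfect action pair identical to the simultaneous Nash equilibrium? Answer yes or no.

Nexon best-responds to each possible Orbyt move:
- Alpha: Nexon compares 2, 8, 12, 6 and picks Std3; Orbyt would get 10.
- Beta: Nexon compares 7, 10, 11, 3 and picks Std3; Orbyt would get 2.
Orbyt's induced payoffs are 10, 2, so Orbyt commits to Alpha. Subgame-perfect outcome: (Std3, Alpha) with payoffs (12, 10).
Under simultaneous play:
Nexon's best replies: Alpha→Std3; Beta→Std3.
Orbyt's best replies: Std1→Alpha; Std2→Beta; Std3→Alpha; Std4→Alpha.
The unique mutual best reply is (Std3, Alpha), giving (12, 10).
Sequential outcome (Std3, Alpha) coincides with the Nash profile (Std3, Alpha).

yes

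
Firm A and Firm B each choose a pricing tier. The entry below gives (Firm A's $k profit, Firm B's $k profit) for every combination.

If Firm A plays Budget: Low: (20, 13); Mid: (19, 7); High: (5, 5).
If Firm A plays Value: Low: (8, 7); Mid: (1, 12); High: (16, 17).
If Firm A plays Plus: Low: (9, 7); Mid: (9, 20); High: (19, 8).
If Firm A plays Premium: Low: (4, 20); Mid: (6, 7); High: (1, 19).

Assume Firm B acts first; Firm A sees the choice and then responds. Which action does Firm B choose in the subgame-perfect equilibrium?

Solve by backward induction (Firm B leads).
- Low: BR = Budget, leader payoff 13.
- Mid: BR = Budget, leader payoff 7.
- High: BR = Plus, leader payoff 8.
Firm B's induced payoffs are 13, 7, 8, so Firm B commits to Low. Subgame-perfect outcome: (Budget, Low) with payoffs (20, 13).

Low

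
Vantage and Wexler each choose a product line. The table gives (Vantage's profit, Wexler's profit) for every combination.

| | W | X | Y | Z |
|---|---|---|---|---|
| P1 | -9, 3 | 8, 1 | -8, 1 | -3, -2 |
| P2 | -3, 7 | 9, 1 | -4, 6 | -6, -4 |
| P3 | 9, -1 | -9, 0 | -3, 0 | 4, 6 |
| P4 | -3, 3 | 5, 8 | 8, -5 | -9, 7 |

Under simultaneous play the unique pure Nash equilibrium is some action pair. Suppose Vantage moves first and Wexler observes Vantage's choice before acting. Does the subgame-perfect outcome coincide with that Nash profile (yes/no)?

no

Backward induction with Vantage moving first.
- P1: Wexler compares 3, 1, 1, -2 and picks W; Vantage would get -9.
- P2: Wexler compares 7, 1, 6, -4 and picks W; Vantage would get -3.
- P3: Wexler compares -1, 0, 0, 6 and picks Z; Vantage would get 4.
- P4: Wexler compares 3, 8, -5, 7 and picks X; Vantage would get 5.
Maximizing over -9, -3, 4, 5, Vantage chooses P4. Subgame-perfect outcome: (P4, X) with payoffs (5, 8).
Under simultaneous play:
Vantage's best replies: W→P3; X→P2; Y→P4; Z→P3.
Wexler's best replies: P1→W; P2→W; P3→Z; P4→X.
Only (P3, Z) has each player best-responding; Nash payoffs (4, 6).
Sequential outcome (P4, X) differs from the Nash profile (P3, Z).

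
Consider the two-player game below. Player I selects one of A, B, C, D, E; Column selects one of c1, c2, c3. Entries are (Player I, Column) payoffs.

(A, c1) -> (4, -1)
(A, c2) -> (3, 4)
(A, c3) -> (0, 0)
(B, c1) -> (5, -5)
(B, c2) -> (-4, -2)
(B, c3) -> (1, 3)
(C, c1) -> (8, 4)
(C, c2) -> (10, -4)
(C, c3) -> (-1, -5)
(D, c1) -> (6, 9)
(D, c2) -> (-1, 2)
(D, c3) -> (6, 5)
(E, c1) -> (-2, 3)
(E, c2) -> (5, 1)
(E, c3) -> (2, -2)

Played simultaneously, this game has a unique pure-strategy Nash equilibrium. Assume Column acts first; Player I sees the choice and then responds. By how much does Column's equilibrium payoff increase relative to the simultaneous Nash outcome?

1

Backward induction with Column moving first.
- c1 → Player I plays C (best of 4, 5, 8, 6, -2); Column gets 4.
- c2 → Player I plays C (best of 3, -4, 10, -1, 5); Column gets -4.
- c3 → Player I plays D (best of 0, 1, -1, 6, 2); Column gets 5.
Maximizing over 4, -4, 5, Column chooses c3. Subgame-perfect outcome: (D, c3) with payoffs (6, 5).
Now find the simultaneous Nash equilibrium.
Player I's best replies: c1→C; c2→C; c3→D.
Column's best replies: A→c2; B→c3; C→c1; D→c1; E→c1.
Only (C, c1) has each player best-responding; Nash payoffs (8, 4).
Column's commitment gain: 5 − 4 = 1.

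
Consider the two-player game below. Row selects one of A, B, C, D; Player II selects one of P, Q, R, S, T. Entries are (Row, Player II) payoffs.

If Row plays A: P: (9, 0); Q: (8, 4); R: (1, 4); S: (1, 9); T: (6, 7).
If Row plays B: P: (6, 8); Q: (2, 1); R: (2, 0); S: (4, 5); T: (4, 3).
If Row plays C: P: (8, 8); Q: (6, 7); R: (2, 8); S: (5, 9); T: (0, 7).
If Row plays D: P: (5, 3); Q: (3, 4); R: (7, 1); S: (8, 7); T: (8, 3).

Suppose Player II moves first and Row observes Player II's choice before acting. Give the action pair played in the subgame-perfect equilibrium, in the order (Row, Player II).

Backward induction with Player II moving first.
- P → Row plays A (best of 9, 6, 8, 5); Player II gets 0.
- Q → Row plays A (best of 8, 2, 6, 3); Player II gets 4.
- R → Row plays D (best of 1, 2, 2, 7); Player II gets 1.
- S → Row plays D (best of 1, 4, 5, 8); Player II gets 7.
- T → Row plays D (best of 6, 4, 0, 8); Player II gets 3.
Player II's induced payoffs are 0, 4, 1, 7, 3, so Player II commits to S. Subgame-perfect outcome: (D, S) with payoffs (8, 7).

(D, S)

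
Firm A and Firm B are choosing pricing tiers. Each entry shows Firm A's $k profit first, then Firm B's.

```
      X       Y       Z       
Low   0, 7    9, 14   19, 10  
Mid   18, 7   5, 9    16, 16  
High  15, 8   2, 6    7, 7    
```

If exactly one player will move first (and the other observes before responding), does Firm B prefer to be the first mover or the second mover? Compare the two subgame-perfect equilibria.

If Firm A leads: Firm B's best replies are Low→Y, Mid→Z, High→X; Firm A's induced payoffs 9, 16, 15; outcome (Mid, Z), payoffs (16, 16).
If Firm B leads: Firm A's best replies are X→Mid, Y→Low, Z→Low; Firm B's induced payoffs 7, 14, 10; outcome (Low, Y), payoffs (9, 14).
Firm B gets 14 moving first and 16 moving second, so Firm B prefers to move second.

second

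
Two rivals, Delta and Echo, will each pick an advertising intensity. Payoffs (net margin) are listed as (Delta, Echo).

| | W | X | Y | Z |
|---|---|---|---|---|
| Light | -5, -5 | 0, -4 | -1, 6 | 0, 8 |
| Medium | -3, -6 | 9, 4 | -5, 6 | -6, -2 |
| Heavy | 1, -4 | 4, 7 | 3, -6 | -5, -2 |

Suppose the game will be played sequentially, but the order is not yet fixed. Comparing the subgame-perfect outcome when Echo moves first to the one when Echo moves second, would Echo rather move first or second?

If Delta leads: Echo's best replies are Light→Z, Medium→Y, Heavy→X; Delta's induced payoffs 0, -5, 4; outcome (Heavy, X), payoffs (4, 7).
If Echo leads: Delta's best replies are W→Heavy, X→Medium, Y→Heavy, Z→Light; Echo's induced payoffs -4, 4, -6, 8; outcome (Light, Z), payoffs (0, 8).
Echo gets 8 moving first and 7 moving second, so Echo prefers to move first.

first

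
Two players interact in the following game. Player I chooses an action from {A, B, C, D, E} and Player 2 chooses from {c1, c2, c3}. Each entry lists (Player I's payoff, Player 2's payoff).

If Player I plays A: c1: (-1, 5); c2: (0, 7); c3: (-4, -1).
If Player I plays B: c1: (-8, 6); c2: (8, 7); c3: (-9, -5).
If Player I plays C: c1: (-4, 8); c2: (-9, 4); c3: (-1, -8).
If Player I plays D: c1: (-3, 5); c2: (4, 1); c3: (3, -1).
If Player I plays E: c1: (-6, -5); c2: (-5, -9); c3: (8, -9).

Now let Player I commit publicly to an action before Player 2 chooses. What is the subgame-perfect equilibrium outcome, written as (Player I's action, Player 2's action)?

(B, c2)

Work backward from Player 2's decision.
- A → Player 2 plays c2 (best of 5, 7, -1); Player I gets 0.
- B → Player 2 plays c2 (best of 6, 7, -5); Player I gets 8.
- C → Player 2 plays c1 (best of 8, 4, -8); Player I gets -4.
- D → Player 2 plays c1 (best of 5, 1, -1); Player I gets -3.
- E → Player 2 plays c1 (best of -5, -9, -9); Player I gets -6.
Player I's induced payoffs are 0, 8, -4, -3, -6, so Player I commits to B. Subgame-perfect outcome: (B, c2) with payoffs (8, 7).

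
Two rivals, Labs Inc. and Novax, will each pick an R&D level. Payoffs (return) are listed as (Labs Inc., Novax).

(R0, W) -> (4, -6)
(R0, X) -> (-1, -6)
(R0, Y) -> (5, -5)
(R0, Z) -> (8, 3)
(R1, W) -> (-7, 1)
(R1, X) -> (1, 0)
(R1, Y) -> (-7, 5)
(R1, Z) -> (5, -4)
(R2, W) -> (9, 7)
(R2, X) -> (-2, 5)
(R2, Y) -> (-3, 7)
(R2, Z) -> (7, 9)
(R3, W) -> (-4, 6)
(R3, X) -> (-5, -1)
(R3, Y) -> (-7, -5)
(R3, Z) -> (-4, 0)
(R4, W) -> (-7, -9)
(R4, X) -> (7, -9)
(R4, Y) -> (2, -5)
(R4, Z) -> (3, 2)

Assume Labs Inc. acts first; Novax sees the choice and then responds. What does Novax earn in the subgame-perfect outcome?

Work backward from Novax's decision.
- R0: BR = Z, leader payoff 8.
- R1: BR = Y, leader payoff -7.
- R2: BR = Z, leader payoff 7.
- R3: BR = W, leader payoff -4.
- R4: BR = Z, leader payoff 3.
Labs Inc.'s induced payoffs are 8, -7, 7, -4, 3, so Labs Inc. commits to R0. Subgame-perfect outcome: (R0, Z) with payoffs (8, 3).

3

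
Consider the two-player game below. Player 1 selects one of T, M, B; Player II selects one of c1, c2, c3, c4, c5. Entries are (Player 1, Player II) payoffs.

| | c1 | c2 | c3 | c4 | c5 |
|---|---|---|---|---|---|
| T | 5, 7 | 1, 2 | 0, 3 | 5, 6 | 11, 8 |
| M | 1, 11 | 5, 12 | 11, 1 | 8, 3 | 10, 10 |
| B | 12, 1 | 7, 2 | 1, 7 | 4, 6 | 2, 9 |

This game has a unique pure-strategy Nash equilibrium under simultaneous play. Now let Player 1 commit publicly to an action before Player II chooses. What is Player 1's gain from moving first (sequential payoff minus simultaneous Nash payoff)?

0

Work backward from Player II's decision.
- T → Player II plays c5 (best of 7, 2, 3, 6, 8); Player 1 gets 11.
- M → Player II plays c2 (best of 11, 12, 1, 3, 10); Player 1 gets 5.
- B → Player II plays c5 (best of 1, 2, 7, 6, 9); Player 1 gets 2.
Among 11, 5, 2, the best is 11 at T. Subgame-perfect outcome: (T, c5) with payoffs (11, 8).
Under simultaneous play:
Player 1's best replies: c1→B; c2→B; c3→M; c4→M; c5→T.
Player II's best replies: T→c5; M→c2; B→c5.
The unique mutual best reply is (T, c5), giving (11, 8).
Player 1's commitment gain: 11 − 11 = 0.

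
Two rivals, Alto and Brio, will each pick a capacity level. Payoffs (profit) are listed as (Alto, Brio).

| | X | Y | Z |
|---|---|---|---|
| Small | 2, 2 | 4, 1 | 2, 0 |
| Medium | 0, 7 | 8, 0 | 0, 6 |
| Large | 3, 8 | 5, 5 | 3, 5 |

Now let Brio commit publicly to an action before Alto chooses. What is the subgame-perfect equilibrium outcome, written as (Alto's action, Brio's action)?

Solve by backward induction (Brio leads).
- X: Alto compares 2, 0, 3 and picks Large; Brio would get 8.
- Y: Alto compares 4, 8, 5 and picks Medium; Brio would get 0.
- Z: Alto compares 2, 0, 3 and picks Large; Brio would get 5.
Brio's induced payoffs are 8, 0, 5, so Brio commits to X. Subgame-perfect outcome: (Large, X) with payoffs (3, 8).

(Large, X)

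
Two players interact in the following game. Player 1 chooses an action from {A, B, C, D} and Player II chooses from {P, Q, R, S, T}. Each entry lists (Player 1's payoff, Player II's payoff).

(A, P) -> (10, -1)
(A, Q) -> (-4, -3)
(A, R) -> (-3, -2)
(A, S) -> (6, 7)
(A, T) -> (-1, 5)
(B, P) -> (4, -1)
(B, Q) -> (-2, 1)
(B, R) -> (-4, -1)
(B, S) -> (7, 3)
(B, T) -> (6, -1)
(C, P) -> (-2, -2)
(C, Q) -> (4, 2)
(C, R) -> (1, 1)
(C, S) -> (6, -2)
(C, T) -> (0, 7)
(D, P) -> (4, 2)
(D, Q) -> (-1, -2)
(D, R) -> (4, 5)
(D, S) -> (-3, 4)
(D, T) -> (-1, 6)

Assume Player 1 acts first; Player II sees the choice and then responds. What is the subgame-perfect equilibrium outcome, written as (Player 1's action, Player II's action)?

(B, S)

Work backward from Player II's decision.
- A: BR = S, leader payoff 6.
- B: BR = S, leader payoff 7.
- C: BR = T, leader payoff 0.
- D: BR = T, leader payoff -1.
Among 6, 7, 0, -1, the best is 7 at B. Subgame-perfect outcome: (B, S) with payoffs (7, 3).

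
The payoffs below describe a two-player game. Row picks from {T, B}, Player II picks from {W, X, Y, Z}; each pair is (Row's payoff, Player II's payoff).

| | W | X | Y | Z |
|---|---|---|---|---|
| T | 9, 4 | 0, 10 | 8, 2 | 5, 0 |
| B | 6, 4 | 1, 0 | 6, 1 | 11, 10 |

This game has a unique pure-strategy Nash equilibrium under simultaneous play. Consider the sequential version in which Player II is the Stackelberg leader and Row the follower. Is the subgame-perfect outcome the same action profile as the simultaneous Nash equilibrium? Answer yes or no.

Solve by backward induction (Player II leads).
- W: BR = T, leader payoff 4.
- X: BR = B, leader payoff 0.
- Y: BR = T, leader payoff 2.
- Z: BR = B, leader payoff 10.
Maximizing over 4, 0, 2, 10, Player II chooses Z. Subgame-perfect outcome: (B, Z) with payoffs (11, 10).
Now find the simultaneous Nash equilibrium.
Row's best replies: W→T; X→B; Y→T; Z→B.
Player II's best replies: T→X; B→Z.
The unique mutual best reply is (B, Z), giving (11, 10).
Sequential outcome (B, Z) coincides with the Nash profile (B, Z).

yes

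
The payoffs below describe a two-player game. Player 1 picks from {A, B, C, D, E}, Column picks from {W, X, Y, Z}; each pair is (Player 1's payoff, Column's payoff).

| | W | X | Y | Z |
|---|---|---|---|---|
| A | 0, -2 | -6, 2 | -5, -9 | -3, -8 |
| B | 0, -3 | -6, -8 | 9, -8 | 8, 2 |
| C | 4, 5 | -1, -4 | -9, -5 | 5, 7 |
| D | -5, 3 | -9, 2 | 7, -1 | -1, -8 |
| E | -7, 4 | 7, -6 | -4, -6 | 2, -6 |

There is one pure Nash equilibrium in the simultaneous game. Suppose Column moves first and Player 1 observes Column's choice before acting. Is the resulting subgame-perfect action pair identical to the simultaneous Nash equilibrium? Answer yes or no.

Player 1 best-responds to each possible Column move:
- W: BR = C, leader payoff 5.
- X: BR = E, leader payoff -6.
- Y: BR = B, leader payoff -8.
- Z: BR = B, leader payoff 2.
Among 5, -6, -8, 2, the best is 5 at W. Subgame-perfect outcome: (C, W) with payoffs (4, 5).
Under simultaneous play:
Player 1's best replies: W→C; X→E; Y→B; Z→B.
Column's best replies: A→X; B→Z; C→Z; D→W; E→W.
The unique mutual best reply is (B, Z), giving (8, 2).
Sequential outcome (C, W) differs from the Nash profile (B, Z).

no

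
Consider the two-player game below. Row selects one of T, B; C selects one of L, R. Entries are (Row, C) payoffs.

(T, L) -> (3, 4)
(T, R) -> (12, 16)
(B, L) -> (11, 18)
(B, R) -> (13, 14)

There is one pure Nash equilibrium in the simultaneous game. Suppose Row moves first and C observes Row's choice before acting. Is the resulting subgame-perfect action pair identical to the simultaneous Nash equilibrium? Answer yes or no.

no

Work backward from C's decision.
- T: BR = R, leader payoff 12.
- B: BR = L, leader payoff 11.
Row's induced payoffs are 12, 11, so Row commits to T. Subgame-perfect outcome: (T, R) with payoffs (12, 16).
Under simultaneous play:
Row's best replies: L→B; R→B.
C's best replies: T→R; B→L.
Only (B, L) has each player best-responding; Nash payoffs (11, 18).
Sequential outcome (T, R) differs from the Nash profile (B, L).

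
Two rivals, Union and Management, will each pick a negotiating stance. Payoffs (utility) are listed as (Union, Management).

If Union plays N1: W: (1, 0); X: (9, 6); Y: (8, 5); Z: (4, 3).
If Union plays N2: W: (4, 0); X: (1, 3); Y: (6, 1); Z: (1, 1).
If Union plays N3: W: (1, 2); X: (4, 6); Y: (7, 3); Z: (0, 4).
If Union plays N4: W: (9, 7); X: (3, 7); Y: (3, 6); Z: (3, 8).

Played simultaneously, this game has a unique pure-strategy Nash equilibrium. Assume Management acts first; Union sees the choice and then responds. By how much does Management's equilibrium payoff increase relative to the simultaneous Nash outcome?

1

Union best-responds to each possible Management move:
- W: BR = N4, leader payoff 7.
- X: BR = N1, leader payoff 6.
- Y: BR = N1, leader payoff 5.
- Z: BR = N1, leader payoff 3.
Management's induced payoffs are 7, 6, 5, 3, so Management commits to W. Subgame-perfect outcome: (N4, W) with payoffs (9, 7).
Under simultaneous play:
Union's best replies: W→N4; X→N1; Y→N1; Z→N1.
Management's best replies: N1→X; N2→X; N3→X; N4→Z.
Only (N1, X) has each player best-responding; Nash payoffs (9, 6).
Management's commitment gain: 7 − 6 = 1.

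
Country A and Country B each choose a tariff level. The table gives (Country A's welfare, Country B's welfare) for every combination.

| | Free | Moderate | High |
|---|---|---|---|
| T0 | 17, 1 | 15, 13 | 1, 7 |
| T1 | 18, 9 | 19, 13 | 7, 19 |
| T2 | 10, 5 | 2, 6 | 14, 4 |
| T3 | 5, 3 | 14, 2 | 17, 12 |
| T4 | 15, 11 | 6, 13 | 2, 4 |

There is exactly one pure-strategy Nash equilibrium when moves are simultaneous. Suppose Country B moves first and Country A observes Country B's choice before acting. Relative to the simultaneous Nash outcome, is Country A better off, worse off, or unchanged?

Backward induction with Country B moving first.
- Free: Country A compares 17, 18, 10, 5, 15 and picks T1; Country B would get 9.
- Moderate: Country A compares 15, 19, 2, 14, 6 and picks T1; Country B would get 13.
- High: Country A compares 1, 7, 14, 17, 2 and picks T3; Country B would get 12.
Among 9, 13, 12, the best is 13 at Moderate. Subgame-perfect outcome: (T1, Moderate) with payoffs (19, 13).
Under simultaneous play:
Country A's best replies: Free→T1; Moderate→T1; High→T3.
Country B's best replies: T0→Moderate; T1→High; T2→Moderate; T3→High; T4→Moderate.
Only (T3, High) has each player best-responding; Nash payoffs (17, 12).
Country A earns 19 sequentially versus 17 at the Nash outcome: better off.

better off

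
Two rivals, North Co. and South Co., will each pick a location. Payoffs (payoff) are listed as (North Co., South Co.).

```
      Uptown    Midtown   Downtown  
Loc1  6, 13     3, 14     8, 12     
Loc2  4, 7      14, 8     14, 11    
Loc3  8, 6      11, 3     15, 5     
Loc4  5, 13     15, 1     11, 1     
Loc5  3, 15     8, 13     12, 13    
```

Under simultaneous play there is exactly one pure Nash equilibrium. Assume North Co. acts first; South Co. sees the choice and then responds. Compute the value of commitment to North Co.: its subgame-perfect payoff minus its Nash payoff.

6

South Co. best-responds to each possible North Co. move:
- Loc1: South Co. compares 13, 14, 12 and picks Midtown; North Co. would get 3.
- Loc2: South Co. compares 7, 8, 11 and picks Downtown; North Co. would get 14.
- Loc3: South Co. compares 6, 3, 5 and picks Uptown; North Co. would get 8.
- Loc4: South Co. compares 13, 1, 1 and picks Uptown; North Co. would get 5.
- Loc5: South Co. compares 15, 13, 13 and picks Uptown; North Co. would get 3.
Among 3, 14, 8, 5, 3, the best is 14 at Loc2. Subgame-perfect outcome: (Loc2, Downtown) with payoffs (14, 11).
For the simultaneous game, intersect best replies.
North Co.'s best replies: Uptown→Loc3; Midtown→Loc4; Downtown→Loc3.
South Co.'s best replies: Loc1→Midtown; Loc2→Downtown; Loc3→Uptown; Loc4→Uptown; Loc5→Uptown.
Only (Loc3, Uptown) has each player best-responding; Nash payoffs (8, 6).
North Co.'s commitment gain: 14 − 8 = 6.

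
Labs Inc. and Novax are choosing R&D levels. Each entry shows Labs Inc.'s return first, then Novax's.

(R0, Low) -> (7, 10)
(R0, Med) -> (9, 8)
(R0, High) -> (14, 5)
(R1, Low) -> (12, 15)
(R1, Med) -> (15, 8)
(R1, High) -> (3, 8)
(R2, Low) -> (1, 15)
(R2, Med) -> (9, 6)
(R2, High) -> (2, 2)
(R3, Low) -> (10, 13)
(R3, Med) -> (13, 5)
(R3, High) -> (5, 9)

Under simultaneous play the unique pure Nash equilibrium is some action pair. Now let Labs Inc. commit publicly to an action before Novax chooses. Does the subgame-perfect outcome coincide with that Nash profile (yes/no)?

Solve by backward induction (Labs Inc. leads).
- R0 → Novax plays Low (best of 10, 8, 5); Labs Inc. gets 7.
- R1 → Novax plays Low (best of 15, 8, 8); Labs Inc. gets 12.
- R2 → Novax plays Low (best of 15, 6, 2); Labs Inc. gets 1.
- R3 → Novax plays Low (best of 13, 5, 9); Labs Inc. gets 10.
Among 7, 12, 1, 10, the best is 12 at R1. Subgame-perfect outcome: (R1, Low) with payoffs (12, 15).
Now find the simultaneous Nash equilibrium.
Labs Inc.'s best replies: Low→R1; Med→R1; High→R0.
Novax's best replies: R0→Low; R1→Low; R2→Low; R3→Low.
Only (R1, Low) has each player best-responding; Nash payoffs (12, 15).
Sequential outcome (R1, Low) coincides with the Nash profile (R1, Low).

yes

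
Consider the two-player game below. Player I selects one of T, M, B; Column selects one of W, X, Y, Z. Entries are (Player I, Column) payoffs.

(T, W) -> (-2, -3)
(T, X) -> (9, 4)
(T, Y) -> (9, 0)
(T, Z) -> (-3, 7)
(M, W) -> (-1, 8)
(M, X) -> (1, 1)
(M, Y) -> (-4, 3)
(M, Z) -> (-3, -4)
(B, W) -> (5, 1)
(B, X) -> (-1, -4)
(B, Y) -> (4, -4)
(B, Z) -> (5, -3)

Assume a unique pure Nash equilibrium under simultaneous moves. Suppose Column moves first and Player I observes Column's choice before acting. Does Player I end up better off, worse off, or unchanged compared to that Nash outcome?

Player I best-responds to each possible Column move:
- W: BR = B, leader payoff 1.
- X: BR = T, leader payoff 4.
- Y: BR = T, leader payoff 0.
- Z: BR = B, leader payoff -3.
Column's induced payoffs are 1, 4, 0, -3, so Column commits to X. Subgame-perfect outcome: (T, X) with payoffs (9, 4).
Now find the simultaneous Nash equilibrium.
Player I's best replies: W→B; X→T; Y→T; Z→B.
Column's best replies: T→Z; M→W; B→W.
Only (B, W) has each player best-responding; Nash payoffs (5, 1).
Player I earns 9 sequentially versus 5 at the Nash outcome: better off.

better off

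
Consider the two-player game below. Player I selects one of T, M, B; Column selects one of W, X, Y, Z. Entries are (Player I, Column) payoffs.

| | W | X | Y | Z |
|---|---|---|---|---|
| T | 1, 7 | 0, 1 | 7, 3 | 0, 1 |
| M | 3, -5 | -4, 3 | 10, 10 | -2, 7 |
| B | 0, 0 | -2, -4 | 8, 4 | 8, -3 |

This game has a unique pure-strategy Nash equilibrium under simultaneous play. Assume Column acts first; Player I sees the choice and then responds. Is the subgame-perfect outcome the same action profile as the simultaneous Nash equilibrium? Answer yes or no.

yes

Backward induction with Column moving first.
- W: BR = M, leader payoff -5.
- X: BR = T, leader payoff 1.
- Y: BR = M, leader payoff 10.
- Z: BR = B, leader payoff -3.
Column's induced payoffs are -5, 1, 10, -3, so Column commits to Y. Subgame-perfect outcome: (M, Y) with payoffs (10, 10).
For the simultaneous game, intersect best replies.
Player I's best replies: W→M; X→T; Y→M; Z→B.
Column's best replies: T→W; M→Y; B→Y.
Only (M, Y) has each player best-responding; Nash payoffs (10, 10).
Sequential outcome (M, Y) coincides with the Nash profile (M, Y).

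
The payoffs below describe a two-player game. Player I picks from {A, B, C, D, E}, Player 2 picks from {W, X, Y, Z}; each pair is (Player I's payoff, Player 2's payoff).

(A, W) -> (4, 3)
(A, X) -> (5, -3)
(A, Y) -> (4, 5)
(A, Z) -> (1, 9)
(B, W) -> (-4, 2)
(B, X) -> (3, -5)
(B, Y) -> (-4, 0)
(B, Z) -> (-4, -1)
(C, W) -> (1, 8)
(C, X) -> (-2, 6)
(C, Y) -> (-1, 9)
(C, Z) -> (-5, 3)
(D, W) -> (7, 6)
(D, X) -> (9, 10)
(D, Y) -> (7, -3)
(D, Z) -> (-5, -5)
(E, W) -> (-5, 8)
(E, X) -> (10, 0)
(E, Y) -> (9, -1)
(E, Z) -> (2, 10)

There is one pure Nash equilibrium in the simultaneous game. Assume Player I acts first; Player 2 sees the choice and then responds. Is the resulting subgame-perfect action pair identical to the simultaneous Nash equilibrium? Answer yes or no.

Work backward from Player 2's decision.
- A → Player 2 plays Z (best of 3, -3, 5, 9); Player I gets 1.
- B → Player 2 plays W (best of 2, -5, 0, -1); Player I gets -4.
- C → Player 2 plays Y (best of 8, 6, 9, 3); Player I gets -1.
- D → Player 2 plays X (best of 6, 10, -3, -5); Player I gets 9.
- E → Player 2 plays Z (best of 8, 0, -1, 10); Player I gets 2.
Maximizing over 1, -4, -1, 9, 2, Player I chooses D. Subgame-perfect outcome: (D, X) with payoffs (9, 10).
Now find the simultaneous Nash equilibrium.
Player I's best replies: W→D; X→E; Y→E; Z→E.
Player 2's best replies: A→Z; B→W; C→Y; D→X; E→Z.
The unique mutual best reply is (E, Z), giving (2, 10).
Sequential outcome (D, X) differs from the Nash profile (E, Z).

no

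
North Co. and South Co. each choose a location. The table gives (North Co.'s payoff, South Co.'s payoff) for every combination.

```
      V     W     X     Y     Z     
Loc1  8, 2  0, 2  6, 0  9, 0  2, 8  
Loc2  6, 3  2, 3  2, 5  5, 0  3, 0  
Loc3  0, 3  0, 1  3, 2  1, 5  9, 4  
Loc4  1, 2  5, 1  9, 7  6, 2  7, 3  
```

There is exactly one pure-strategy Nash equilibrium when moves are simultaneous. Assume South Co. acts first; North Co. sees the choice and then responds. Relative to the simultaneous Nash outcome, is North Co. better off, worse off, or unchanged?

Solve by backward induction (South Co. leads).
- V: BR = Loc1, leader payoff 2.
- W: BR = Loc4, leader payoff 1.
- X: BR = Loc4, leader payoff 7.
- Y: BR = Loc1, leader payoff 0.
- Z: BR = Loc3, leader payoff 4.
Among 2, 1, 7, 0, 4, the best is 7 at X. Subgame-perfect outcome: (Loc4, X) with payoffs (9, 7).
For the simultaneous game, intersect best replies.
North Co.'s best replies: V→Loc1; W→Loc4; X→Loc4; Y→Loc1; Z→Loc3.
South Co.'s best replies: Loc1→Z; Loc2→X; Loc3→Y; Loc4→X.
Only (Loc4, X) has each player best-responding; Nash payoffs (9, 7).
North Co. earns 9 sequentially versus 9 at the Nash outcome: unchanged.

unchanged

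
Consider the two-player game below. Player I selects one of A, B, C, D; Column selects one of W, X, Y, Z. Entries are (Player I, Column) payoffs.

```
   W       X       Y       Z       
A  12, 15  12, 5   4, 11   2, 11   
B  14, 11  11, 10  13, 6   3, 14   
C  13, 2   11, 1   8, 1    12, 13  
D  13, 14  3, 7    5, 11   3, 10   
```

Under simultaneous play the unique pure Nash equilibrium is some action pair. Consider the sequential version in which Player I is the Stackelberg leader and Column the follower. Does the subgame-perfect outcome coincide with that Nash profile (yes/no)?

Work backward from Column's decision.
- A → Column plays W (best of 15, 5, 11, 11); Player I gets 12.
- B → Column plays Z (best of 11, 10, 6, 14); Player I gets 3.
- C → Column plays Z (best of 2, 1, 1, 13); Player I gets 12.
- D → Column plays W (best of 14, 7, 11, 10); Player I gets 13.
Among 12, 3, 12, 13, the best is 13 at D. Subgame-perfect outcome: (D, W) with payoffs (13, 14).
Under simultaneous play:
Player I's best replies: W→B; X→A; Y→B; Z→C.
Column's best replies: A→W; B→Z; C→Z; D→W.
Only (C, Z) has each player best-responding; Nash payoffs (12, 13).
Sequential outcome (D, W) differs from the Nash profile (C, Z).

no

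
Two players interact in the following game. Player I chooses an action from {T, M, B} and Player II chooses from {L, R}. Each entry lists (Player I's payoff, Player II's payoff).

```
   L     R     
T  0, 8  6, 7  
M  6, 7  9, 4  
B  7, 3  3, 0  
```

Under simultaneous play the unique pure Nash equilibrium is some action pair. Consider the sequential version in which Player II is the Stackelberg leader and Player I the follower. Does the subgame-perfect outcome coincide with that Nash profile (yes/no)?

Work backward from Player I's decision.
- L: Player I compares 0, 6, 7 and picks B; Player II would get 3.
- R: Player I compares 6, 9, 3 and picks M; Player II would get 4.
Maximizing over 3, 4, Player II chooses R. Subgame-perfect outcome: (M, R) with payoffs (9, 4).
For the simultaneous game, intersect best replies.
Player I's best replies: L→B; R→M.
Player II's best replies: T→L; M→L; B→L.
The unique mutual best reply is (B, L), giving (7, 3).
Sequential outcome (M, R) differs from the Nash profile (B, L).

no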